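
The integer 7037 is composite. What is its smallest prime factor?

31

7037 is odd.
Digit sum 17, not divisible by 3.
Ends in 7: not divisible by 5.
7: 7037 = 7·1005 + 2
11: 7037 = 11·639 + 8
13: 7037 = 13·541 + 4
17: 7037 = 17·413 + 16
19: 7037 = 19·370 + 7
23: 7037 = 23·305 + 22
29: 7037 = 29·242 + 19
31: 7037 = 31·227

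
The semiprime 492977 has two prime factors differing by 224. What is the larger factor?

Since p = q + 224, we have 492977 = q(q + 224), so q² + 224q − 492977 = 0.
Discriminant: 224² + 4·492977 = 50176 + 1971908 = 2022084; √2022084 = 1422.
q = (−224 + 1422)/2 = 599, and p = q + 224 = 823.
Check: 599 · 823 = 492977.

823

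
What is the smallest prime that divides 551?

551 is odd.
Digit sum 11, not divisible by 3.
Ends in 1: not divisible by 5.
7: 551 = 7·78 + 5
11: 551 = 11·50 + 1
13: 551 = 13·42 + 5
17: 551 = 17·32 + 7
19: 551 = 19·29

19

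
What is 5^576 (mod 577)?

1

5^1 ≡ 5 (mod 577)
5^2 ≡ 5^2 = 25 ≡ 25 (mod 577)
5^4 ≡ 25^2 = 625 ≡ 48 (mod 577)
5^8 ≡ 48^2 = 2304 ≡ 573 (mod 577)
5^16 ≡ 573^2 = 328329 ≡ 16 (mod 577)
5^32 ≡ 16^2 = 256 ≡ 256 (mod 577)
5^64 ≡ 256^2 = 65536 ≡ 335 (mod 577)
5^128 ≡ 335^2 = 112225 ≡ 287 (mod 577)
5^256 ≡ 287^2 = 82369 ≡ 435 (mod 577)
5^512 ≡ 435^2 = 189225 ≡ 546 (mod 577)
576 = 512 + 64 in binary powers of 2.
So 5^576 ≡ 546 · 335 ≡ 1 (mod 577).
Since the result is 1, base 5 gives no evidence that 577 is composite.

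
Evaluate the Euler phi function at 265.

208

Factor: 265 = 5 · 53.
φ(265) = (5−1) · (53−1) = 4 · 52 = 208.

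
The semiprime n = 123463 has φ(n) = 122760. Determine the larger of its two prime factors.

φ(n) = (p−1)(q−1) = n − (p+q) + 1, so p + q = 123463 − 122760 + 1 = 704.
p and q are the roots of t² − 704t + 123463 = 0.
Discriminant: 704² − 4·123463 = 495616 − 493852 = 1764; √1764 = 42.
q = (704 − 42)/2 = 331, p = (704 + 42)/2 = 373.
Check: 331 · 373 = 123463.

373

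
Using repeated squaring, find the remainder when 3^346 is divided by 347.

3^1 ≡ 3 (mod 347)
3^2 ≡ 3^2 = 9 ≡ 9 (mod 347)
3^4 ≡ 9^2 = 81 ≡ 81 (mod 347)
3^8 ≡ 81^2 = 6561 ≡ 315 (mod 347)
3^16 ≡ 315^2 = 99225 ≡ 330 (mod 347)
3^32 ≡ 330^2 = 108900 ≡ 289 (mod 347)
3^64 ≡ 289^2 = 83521 ≡ 241 (mod 347)
3^128 ≡ 241^2 = 58081 ≡ 132 (mod 347)
3^256 ≡ 132^2 = 17424 ≡ 74 (mod 347)
346 = 256 + 64 + 16 + 8 + 2 in binary powers of 2.
So 3^346 ≡ 74 · 241 · 330 · 315 · 9 ≡ 1 (mod 347).
Since the result is 1, base 3 gives no evidence that 347 is composite.

1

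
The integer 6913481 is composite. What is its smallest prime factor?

97

6913481 is odd.
Digit sum 32, not divisible by 3.
Ends in 1: not divisible by 5.
7: 6913481 = 7·987640 + 1
11: 6913481 = 11·628498 + 3
13: 6913481 = 13·531806 + 3
17: 6913481 = 17·406675 + 6
19: 6913481 = 19·363867 + 8
23: 6913481 = 23·300586 + 3
29: 6913481 = 29·238395 + 26
31: 6913481 = 31·223015 + 16
37: 6913481 = 37·186850 + 31
41: 6913481 = 41·168621 + 20
43: 6913481 = 43·160778 + 27
47: 6913481 = 47·147095 + 16
53: 6913481 = 53·130443 + 2
59: 6913481 = 59·117177 + 38
61: 6913481 = 61·113335 + 46
67: 6913481 = 67·103186 + 19
71: 6913481 = 71·97372 + 69
73: 6913481 = 73·94705 + 16
79: 6913481 = 79·87512 + 33
83: 6913481 = 83·83294 + 79
89: 6913481 = 89·77679 + 50
97: 6913481 = 97·71273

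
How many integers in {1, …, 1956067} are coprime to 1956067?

1908000

Factor: 1956067 = 101 · 107 · 181.
φ(1956067) = (101−1) · (107−1) · (181−1) = 100 · 106 · 180 = 1908000.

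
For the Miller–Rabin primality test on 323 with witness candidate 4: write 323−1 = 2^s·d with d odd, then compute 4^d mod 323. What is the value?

157

323 − 1 = 322 = 2^1 · 161, so d = 161.
4^1 ≡ 4 (mod 323)
4^2 ≡ 4^2 = 16 ≡ 16 (mod 323)
4^4 ≡ 16^2 = 256 ≡ 256 (mod 323)
4^8 ≡ 256^2 = 65536 ≡ 290 (mod 323)
4^16 ≡ 290^2 = 84100 ≡ 120 (mod 323)
4^32 ≡ 120^2 = 14400 ≡ 188 (mod 323)
4^64 ≡ 188^2 = 35344 ≡ 137 (mod 323)
4^128 ≡ 137^2 = 18769 ≡ 35 (mod 323)
161 = 128 + 32 + 1 in binary powers of 2.
So 4^161 ≡ 35 · 188 · 4 ≡ 157 (mod 323).
Squaring chain: 157; never reaches −1, so base 4 is a Miller–Rabin witness that 323 is composite.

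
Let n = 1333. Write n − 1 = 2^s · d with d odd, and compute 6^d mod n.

1333 − 1 = 1332 = 2^2 · 333, so d = 333.
6^1 ≡ 6 (mod 1333)
6^2 ≡ 6^2 = 36 ≡ 36 (mod 1333)
6^4 ≡ 36^2 = 1296 ≡ 1296 (mod 1333)
6^8 ≡ 1296^2 = 1679616 ≡ 36 (mod 1333)
6^16 ≡ 36^2 = 1296 ≡ 1296 (mod 1333)
6^32 ≡ 1296^2 = 1679616 ≡ 36 (mod 1333)
6^64 ≡ 36^2 = 1296 ≡ 1296 (mod 1333)
6^128 ≡ 1296^2 = 1679616 ≡ 36 (mod 1333)
6^256 ≡ 36^2 = 1296 ≡ 1296 (mod 1333)
333 = 256 + 64 + 8 + 4 + 1 in binary powers of 2.
So 6^333 ≡ 1296 · 1296 · 36 · 1296 · 6 ≡ 216 (mod 1333).
Squaring chain: 216 → 1; never reaches −1, so base 6 is a Miller–Rabin witness that 1333 is composite.

216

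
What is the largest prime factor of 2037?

97

2037 = 3 · 679
679 = 7 · 97
97 is prime.
So 2037 = 3 · 7 · 97; the largest prime factor is 97.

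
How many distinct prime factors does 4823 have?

3

4823 = 7 · 689
689 = 13 · 53
4823 = 7 · 13 · 53, which has 3 distinct prime factors.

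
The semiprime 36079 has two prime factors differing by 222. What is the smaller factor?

109

Since p = q + 222, we have 36079 = q(q + 222), so q² + 222q − 36079 = 0.
Discriminant: 222² + 4·36079 = 49284 + 144316 = 193600; √193600 = 440.
q = (−222 + 440)/2 = 109, and p = q + 222 = 331.
Check: 109 · 331 = 36079.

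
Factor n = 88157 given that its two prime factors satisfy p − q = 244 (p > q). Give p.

Since p = q + 244, we have 88157 = q(q + 244), so q² + 244q − 88157 = 0.
Discriminant: 244² + 4·88157 = 59536 + 352628 = 412164; √412164 = 642.
q = (−244 + 642)/2 = 199, and p = q + 244 = 443.
Check: 199 · 443 = 88157.

443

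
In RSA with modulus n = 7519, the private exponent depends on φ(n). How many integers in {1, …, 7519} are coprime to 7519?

7344

Factor: 7519 = 73 · 103.
φ(7519) = (73−1) · (103−1) = 72 · 102 = 7344.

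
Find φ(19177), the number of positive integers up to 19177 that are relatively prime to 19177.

Factor: 19177 = 127 · 151.
φ(19177) = (127−1) · (151−1) = 126 · 150 = 18900.

18900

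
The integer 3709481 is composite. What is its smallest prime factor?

43

3709481 is odd.
Digit sum 32, not divisible by 3.
Ends in 1: not divisible by 5.
7: 3709481 = 7·529925 + 6
11: 3709481 = 11·337225 + 6
13: 3709481 = 13·285344 + 9
17: 3709481 = 17·218204 + 13
19: 3709481 = 19·195235 + 16
23: 3709481 = 23·161281 + 18
29: 3709481 = 29·127913 + 4
31: 3709481 = 31·119660 + 21
37: 3709481 = 37·100256 + 9
41: 3709481 = 41·90475 + 6
43: 3709481 = 43·86267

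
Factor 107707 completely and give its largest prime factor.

71

107707 = 37 · 2911
2911 = 41 · 71
71 is prime.
So 107707 = 37 · 41 · 71; the largest prime factor is 71.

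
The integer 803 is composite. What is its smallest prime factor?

803 is odd.
Digit sum 11, not divisible by 3.
Ends in 3: not divisible by 5.
7: 803 = 7·114 + 5
11: 803 = 11·73

11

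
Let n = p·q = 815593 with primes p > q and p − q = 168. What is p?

Since p = q + 168, we have 815593 = q(q + 168), so q² + 168q − 815593 = 0.
Discriminant: 168² + 4·815593 = 28224 + 3262372 = 3290596; √3290596 = 1814.
q = (−168 + 1814)/2 = 823, and p = q + 168 = 991.
Check: 823 · 991 = 815593.

991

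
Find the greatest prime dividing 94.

94 = 2 · 47
47 is prime.
So 94 = 2 · 47; the largest prime factor is 47.

47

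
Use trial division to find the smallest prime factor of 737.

737 is odd.
Digit sum 17, not divisible by 3.
Ends in 7: not divisible by 5.
7: 737 = 7·105 + 2
11: 737 = 11·67

11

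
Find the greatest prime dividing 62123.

73

62123 = 23 · 2701
2701 = 37 · 73
73 is prime.
So 62123 = 23 · 37 · 73; the largest prime factor is 73.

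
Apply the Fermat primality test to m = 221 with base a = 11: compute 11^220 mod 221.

81

11^1 ≡ 11 (mod 221)
11^2 ≡ 11^2 = 121 ≡ 121 (mod 221)
11^4 ≡ 121^2 = 14641 ≡ 55 (mod 221)
11^8 ≡ 55^2 = 3025 ≡ 152 (mod 221)
11^16 ≡ 152^2 = 23104 ≡ 120 (mod 221)
11^32 ≡ 120^2 = 14400 ≡ 35 (mod 221)
11^64 ≡ 35^2 = 1225 ≡ 120 (mod 221)
11^128 ≡ 120^2 = 14400 ≡ 35 (mod 221)
220 = 128 + 64 + 16 + 8 + 4 in binary powers of 2.
So 11^220 ≡ 35 · 120 · 120 · 152 · 55 ≡ 81 (mod 221).
Since 81 ≠ 1, base 11 is a Fermat witness: 221 is composite.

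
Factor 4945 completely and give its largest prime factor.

4945 = 5 · 989
989 = 23 · 43
43 is prime.
So 4945 = 5 · 23 · 43; the largest prime factor is 43.

43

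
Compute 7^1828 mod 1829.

7^1 ≡ 7 (mod 1829)
7^2 ≡ 7^2 = 49 ≡ 49 (mod 1829)
7^4 ≡ 49^2 = 2401 ≡ 572 (mod 1829)
7^8 ≡ 572^2 = 327184 ≡ 1622 (mod 1829)
7^16 ≡ 1622^2 = 2630884 ≡ 782 (mod 1829)
7^32 ≡ 782^2 = 611524 ≡ 638 (mod 1829)
7^64 ≡ 638^2 = 407044 ≡ 1006 (mod 1829)
7^128 ≡ 1006^2 = 1012036 ≡ 599 (mod 1829)
7^256 ≡ 599^2 = 358801 ≡ 317 (mod 1829)
7^512 ≡ 317^2 = 100489 ≡ 1723 (mod 1829)
7^1024 ≡ 1723^2 = 2968729 ≡ 262 (mod 1829)
1828 = 1024 + 512 + 256 + 32 + 4 in binary powers of 2.
So 7^1828 ≡ 262 · 1723 · 317 · 638 · 572 ≡ 1600 (mod 1829).
Since 1600 ≠ 1, base 7 is a Fermat witness: 1829 is composite.

1600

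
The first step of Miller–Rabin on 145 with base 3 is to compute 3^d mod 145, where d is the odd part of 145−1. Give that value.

108

145 − 1 = 144 = 2^4 · 9, so d = 9.
3^1 ≡ 3 (mod 145)
3^2 ≡ 3^2 = 9 ≡ 9 (mod 145)
3^4 ≡ 9^2 = 81 ≡ 81 (mod 145)
3^8 ≡ 81^2 = 6561 ≡ 36 (mod 145)
9 = 8 + 1 in binary powers of 2.
So 3^9 ≡ 36 · 3 ≡ 108 (mod 145).
Squaring chain: 108 → 64 → 36 → 136; never reaches −1, so base 3 is a Miller–Rabin witness that 145 is composite.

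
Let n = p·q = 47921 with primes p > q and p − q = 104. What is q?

Since p = q + 104, we have 47921 = q(q + 104), so q² + 104q − 47921 = 0.
Discriminant: 104² + 4·47921 = 10816 + 191684 = 202500; √202500 = 450.
q = (−104 + 450)/2 = 173, and p = q + 104 = 277.
Check: 173 · 277 = 47921.

173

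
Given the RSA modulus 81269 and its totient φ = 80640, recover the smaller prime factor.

181

φ(n) = (p−1)(q−1) = n − (p+q) + 1, so p + q = 81269 − 80640 + 1 = 630.
p and q are the roots of t² − 630t + 81269 = 0.
Discriminant: 630² − 4·81269 = 396900 − 325076 = 71824; √71824 = 268.
q = (630 − 268)/2 = 181, p = (630 + 268)/2 = 449.
Check: 181 · 449 = 81269.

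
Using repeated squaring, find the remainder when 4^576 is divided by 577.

4^1 ≡ 4 (mod 577)
4^2 ≡ 4^2 = 16 ≡ 16 (mod 577)
4^4 ≡ 16^2 = 256 ≡ 256 (mod 577)
4^8 ≡ 256^2 = 65536 ≡ 335 (mod 577)
4^16 ≡ 335^2 = 112225 ≡ 287 (mod 577)
4^32 ≡ 287^2 = 82369 ≡ 435 (mod 577)
4^64 ≡ 435^2 = 189225 ≡ 546 (mod 577)
4^128 ≡ 546^2 = 298116 ≡ 384 (mod 577)
4^256 ≡ 384^2 = 147456 ≡ 321 (mod 577)
4^512 ≡ 321^2 = 103041 ≡ 335 (mod 577)
576 = 512 + 64 in binary powers of 2.
So 4^576 ≡ 335 · 546 ≡ 1 (mod 577).
Since the result is 1, base 4 gives no evidence that 577 is composite.

1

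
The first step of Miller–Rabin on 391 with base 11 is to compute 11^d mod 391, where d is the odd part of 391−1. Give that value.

391 − 1 = 390 = 2^1 · 195, so d = 195.
11^1 ≡ 11 (mod 391)
11^2 ≡ 11^2 = 121 ≡ 121 (mod 391)
11^4 ≡ 121^2 = 14641 ≡ 174 (mod 391)
11^8 ≡ 174^2 = 30276 ≡ 169 (mod 391)
11^16 ≡ 169^2 = 28561 ≡ 18 (mod 391)
11^32 ≡ 18^2 = 324 ≡ 324 (mod 391)
11^64 ≡ 324^2 = 104976 ≡ 188 (mod 391)
11^128 ≡ 188^2 = 35344 ≡ 154 (mod 391)
195 = 128 + 64 + 2 + 1 in binary powers of 2.
So 11^195 ≡ 154 · 188 · 121 · 11 ≡ 107 (mod 391).
Squaring chain: 107; never reaches −1, so base 11 is a Miller–Rabin witness that 391 is composite.

107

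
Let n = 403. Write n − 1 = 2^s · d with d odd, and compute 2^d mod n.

403 − 1 = 402 = 2^1 · 201, so d = 201.
2^1 ≡ 2 (mod 403)
2^2 ≡ 2^2 = 4 ≡ 4 (mod 403)
2^4 ≡ 4^2 = 16 ≡ 16 (mod 403)
2^8 ≡ 16^2 = 256 ≡ 256 (mod 403)
2^16 ≡ 256^2 = 65536 ≡ 250 (mod 403)
2^32 ≡ 250^2 = 62500 ≡ 35 (mod 403)
2^64 ≡ 35^2 = 1225 ≡ 16 (mod 403)
2^128 ≡ 16^2 = 256 ≡ 256 (mod 403)
201 = 128 + 64 + 8 + 1 in binary powers of 2.
So 2^201 ≡ 256 · 16 · 256 · 2 ≡ 343 (mod 403).
Squaring chain: 343; never reaches −1, so base 2 is a Miller–Rabin witness that 403 is composite.

343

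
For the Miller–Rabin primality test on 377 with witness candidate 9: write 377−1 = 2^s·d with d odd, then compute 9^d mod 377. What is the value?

237

377 − 1 = 376 = 2^3 · 47, so d = 47.
9^1 ≡ 9 (mod 377)
9^2 ≡ 9^2 = 81 ≡ 81 (mod 377)
9^4 ≡ 81^2 = 6561 ≡ 152 (mod 377)
9^8 ≡ 152^2 = 23104 ≡ 107 (mod 377)
9^16 ≡ 107^2 = 11449 ≡ 139 (mod 377)
9^32 ≡ 139^2 = 19321 ≡ 94 (mod 377)
47 = 32 + 8 + 4 + 2 + 1 in binary powers of 2.
So 9^47 ≡ 94 · 107 · 152 · 81 · 9 ≡ 237 (mod 377).
Squaring chain: 237 → 373 → 16; never reaches −1, so base 9 is a Miller–Rabin witness that 377 is composite.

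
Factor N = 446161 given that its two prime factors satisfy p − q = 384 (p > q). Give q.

503

Since p = q + 384, we have 446161 = q(q + 384), so q² + 384q − 446161 = 0.
Discriminant: 384² + 4·446161 = 147456 + 1784644 = 1932100; √1932100 = 1390.
q = (−384 + 1390)/2 = 503, and p = q + 384 = 887.
Check: 503 · 887 = 446161.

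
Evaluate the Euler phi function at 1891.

Factor: 1891 = 31 · 61.
φ(1891) = (31−1) · (61−1) = 30 · 60 = 1800.

1800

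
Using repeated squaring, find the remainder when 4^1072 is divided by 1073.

4^1 ≡ 4 (mod 1073)
4^2 ≡ 4^2 = 16 ≡ 16 (mod 1073)
4^4 ≡ 16^2 = 256 ≡ 256 (mod 1073)
4^8 ≡ 256^2 = 65536 ≡ 83 (mod 1073)
4^16 ≡ 83^2 = 6889 ≡ 451 (mod 1073)
4^32 ≡ 451^2 = 203401 ≡ 604 (mod 1073)
4^64 ≡ 604^2 = 364816 ≡ 1069 (mod 1073)
4^128 ≡ 1069^2 = 1142761 ≡ 16 (mod 1073)
4^256 ≡ 16^2 = 256 ≡ 256 (mod 1073)
4^512 ≡ 256^2 = 65536 ≡ 83 (mod 1073)
4^1024 ≡ 83^2 = 6889 ≡ 451 (mod 1073)
1072 = 1024 + 32 + 16 in binary powers of 2.
So 4^1072 ≡ 451 · 604 · 451 ≡ 1069 (mod 1073).
Since 1069 ≠ 1, base 4 is a Fermat witness: 1073 is composite.

1069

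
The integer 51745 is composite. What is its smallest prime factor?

5

51745 is odd.
Digit sum 22, not divisible by 3.
Ends in 5: divisible by 5.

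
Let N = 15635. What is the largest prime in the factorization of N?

59

15635 = 5 · 3127
3127 = 53 · 59
59 is prime.
So 15635 = 5 · 53 · 59; the largest prime factor is 59.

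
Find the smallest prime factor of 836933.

836933 is odd.
Digit sum 32, not divisible by 3.
Ends in 3: not divisible by 5.
7: 836933 = 7·119561 + 6
11: 836933 = 11·76084 + 9
13: 836933 = 13·64379 + 6
17: 836933 = 17·49231 + 6
19: 836933 = 19·44049 + 2
23: 836933 = 23·36388 + 9
29: 836933 = 29·28859 + 22
31: 836933 = 31·26997 + 26
37: 836933 = 37·22619 + 30
41: 836933 = 41·20413

41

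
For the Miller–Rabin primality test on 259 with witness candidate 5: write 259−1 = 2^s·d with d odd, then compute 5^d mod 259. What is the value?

259 − 1 = 258 = 2^1 · 129, so d = 129.
5^1 ≡ 5 (mod 259)
5^2 ≡ 5^2 = 25 ≡ 25 (mod 259)
5^4 ≡ 25^2 = 625 ≡ 107 (mod 259)
5^8 ≡ 107^2 = 11449 ≡ 53 (mod 259)
5^16 ≡ 53^2 = 2809 ≡ 219 (mod 259)
5^32 ≡ 219^2 = 47961 ≡ 46 (mod 259)
5^64 ≡ 46^2 = 2116 ≡ 44 (mod 259)
5^128 ≡ 44^2 = 1936 ≡ 123 (mod 259)
129 = 128 + 1 in binary powers of 2.
So 5^129 ≡ 123 · 5 ≡ 97 (mod 259).
Squaring chain: 97; never reaches −1, so base 5 is a Miller–Rabin witness that 259 is composite.

97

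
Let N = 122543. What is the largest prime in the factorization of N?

122543 = 31 · 3953
3953 = 59 · 67
67 is prime.
So 122543 = 31 · 59 · 67; the largest prime factor is 67.

67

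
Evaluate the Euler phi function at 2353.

Factor: 2353 = 13 · 181.
φ(2353) = (13−1) · (181−1) = 12 · 180 = 2160.

2160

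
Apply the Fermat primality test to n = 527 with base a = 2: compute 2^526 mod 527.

2^1 ≡ 2 (mod 527)
2^2 ≡ 2^2 = 4 ≡ 4 (mod 527)
2^4 ≡ 4^2 = 16 ≡ 16 (mod 527)
2^8 ≡ 16^2 = 256 ≡ 256 (mod 527)
2^16 ≡ 256^2 = 65536 ≡ 188 (mod 527)
2^32 ≡ 188^2 = 35344 ≡ 35 (mod 527)
2^64 ≡ 35^2 = 1225 ≡ 171 (mod 527)
2^128 ≡ 171^2 = 29241 ≡ 256 (mod 527)
2^256 ≡ 256^2 = 65536 ≡ 188 (mod 527)
2^512 ≡ 188^2 = 35344 ≡ 35 (mod 527)
526 = 512 + 8 + 4 + 2 in binary powers of 2.
So 2^526 ≡ 35 · 256 · 16 · 4 ≡ 64 (mod 527).
Since 64 ≠ 1, base 2 is a Fermat witness: 527 is composite.

64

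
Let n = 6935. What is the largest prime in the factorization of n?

73

6935 = 5 · 1387
1387 = 19 · 73
73 is prime.
So 6935 = 5 · 19 · 73; the largest prime factor is 73.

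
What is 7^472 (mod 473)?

423

7^1 ≡ 7 (mod 473)
7^2 ≡ 7^2 = 49 ≡ 49 (mod 473)
7^4 ≡ 49^2 = 2401 ≡ 36 (mod 473)
7^8 ≡ 36^2 = 1296 ≡ 350 (mod 473)
7^16 ≡ 350^2 = 122500 ≡ 466 (mod 473)
7^32 ≡ 466^2 = 217156 ≡ 49 (mod 473)
7^64 ≡ 49^2 = 2401 ≡ 36 (mod 473)
7^128 ≡ 36^2 = 1296 ≡ 350 (mod 473)
7^256 ≡ 350^2 = 122500 ≡ 466 (mod 473)
472 = 256 + 128 + 64 + 16 + 8 in binary powers of 2.
So 7^472 ≡ 466 · 350 · 36 · 466 · 350 ≡ 423 (mod 473).
Since 423 ≠ 1, base 7 is a Fermat witness: 473 is composite.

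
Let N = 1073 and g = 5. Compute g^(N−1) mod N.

488

5^1 ≡ 5 (mod 1073)
5^2 ≡ 5^2 = 25 ≡ 25 (mod 1073)
5^4 ≡ 25^2 = 625 ≡ 625 (mod 1073)
5^8 ≡ 625^2 = 390625 ≡ 53 (mod 1073)
5^16 ≡ 53^2 = 2809 ≡ 663 (mod 1073)
5^32 ≡ 663^2 = 439569 ≡ 712 (mod 1073)
5^64 ≡ 712^2 = 506944 ≡ 488 (mod 1073)
5^128 ≡ 488^2 = 238144 ≡ 1011 (mod 1073)
5^256 ≡ 1011^2 = 1022121 ≡ 625 (mod 1073)
5^512 ≡ 625^2 = 390625 ≡ 53 (mod 1073)
5^1024 ≡ 53^2 = 2809 ≡ 663 (mod 1073)
1072 = 1024 + 32 + 16 in binary powers of 2.
So 5^1072 ≡ 663 · 712 · 663 ≡ 488 (mod 1073).
Since 488 ≠ 1, base 5 is a Fermat witness: 1073 is composite.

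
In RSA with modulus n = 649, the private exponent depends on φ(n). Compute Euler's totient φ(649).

580

Factor: 649 = 11 · 59.
φ(649) = (11−1) · (59−1) = 10 · 58 = 580.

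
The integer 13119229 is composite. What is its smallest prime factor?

83

13119229 is odd.
Digit sum 28, not divisible by 3.
Ends in 9: not divisible by 5.
7: 13119229 = 7·1874175 + 4
11: 13119229 = 11·1192657 + 2
13: 13119229 = 13·1009171 + 6
17: 13119229 = 17·771719 + 6
19: 13119229 = 19·690485 + 14
23: 13119229 = 23·570401 + 6
29: 13119229 = 29·452387 + 6
31: 13119229 = 31·423200 + 29
37: 13119229 = 37·354573 + 28
41: 13119229 = 41·319981 + 8
43: 13119229 = 43·305098 + 15
47: 13119229 = 47·279132 + 25
53: 13119229 = 53·247532 + 33
59: 13119229 = 59·222359 + 48
61: 13119229 = 61·215069 + 20
67: 13119229 = 67·195809 + 26
71: 13119229 = 71·184777 + 62
73: 13119229 = 73·179715 + 34
79: 13119229 = 79·166066 + 15
83: 13119229 = 83·158063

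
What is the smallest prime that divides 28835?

28835 is odd.
Digit sum 26, not divisible by 3.
Ends in 5: divisible by 5.

5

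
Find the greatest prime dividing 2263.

2263 = 31 · 73
73 is prime.
So 2263 = 31 · 73; the largest prime factor is 73.

73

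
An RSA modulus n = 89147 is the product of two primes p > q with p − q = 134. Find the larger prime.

Since p = q + 134, we have 89147 = q(q + 134), so q² + 134q − 89147 = 0.
Discriminant: 134² + 4·89147 = 17956 + 356588 = 374544; √374544 = 612.
q = (−134 + 612)/2 = 239, and p = q + 134 = 373.
Check: 239 · 373 = 89147.

373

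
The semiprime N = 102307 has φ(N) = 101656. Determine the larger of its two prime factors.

φ(n) = (p−1)(q−1) = n − (p+q) + 1, so p + q = 102307 − 101656 + 1 = 652.
p and q are the roots of t² − 652t + 102307 = 0.
Discriminant: 652² − 4·102307 = 425104 − 409228 = 15876; √15876 = 126.
q = (652 − 126)/2 = 263, p = (652 + 126)/2 = 389.
Check: 263 · 389 = 102307.

389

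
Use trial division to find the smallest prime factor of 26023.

26023 is odd.
Digit sum 13, not divisible by 3.
Ends in 3: not divisible by 5.
7: 26023 = 7·3717 + 4
11: 26023 = 11·2365 + 8
13: 26023 = 13·2001 + 10
17: 26023 = 17·1530 + 13
19: 26023 = 19·1369 + 12
23: 26023 = 23·1131 + 10
29: 26023 = 29·897 + 10
31: 26023 = 31·839 + 14
37: 26023 = 37·703 + 12
41: 26023 = 41·634 + 29
43: 26023 = 43·605 + 8
47: 26023 = 47·553 + 32
53: 26023 = 53·491

53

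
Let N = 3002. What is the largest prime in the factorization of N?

79

3002 = 2 · 1501
1501 = 19 · 79
79 is prime.
So 3002 = 2 · 19 · 79; the largest prime factor is 79.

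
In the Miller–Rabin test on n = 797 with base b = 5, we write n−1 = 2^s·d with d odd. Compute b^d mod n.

797 − 1 = 796 = 2^2 · 199, so d = 199.
5^1 ≡ 5 (mod 797)
5^2 ≡ 5^2 = 25 ≡ 25 (mod 797)
5^4 ≡ 25^2 = 625 ≡ 625 (mod 797)
5^8 ≡ 625^2 = 390625 ≡ 95 (mod 797)
5^16 ≡ 95^2 = 9025 ≡ 258 (mod 797)
5^32 ≡ 258^2 = 66564 ≡ 413 (mod 797)
5^64 ≡ 413^2 = 170569 ≡ 11 (mod 797)
5^128 ≡ 11^2 = 121 ≡ 121 (mod 797)
199 = 128 + 64 + 4 + 2 + 1 in binary powers of 2.
So 5^199 ≡ 121 · 11 · 625 · 25 · 5 ≡ 582 (mod 797).
Squaring chain: 582 → 796; reaches −1, so base 5 does not prove 797 composite.

582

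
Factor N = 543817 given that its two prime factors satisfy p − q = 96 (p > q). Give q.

691

Since p = q + 96, we have 543817 = q(q + 96), so q² + 96q − 543817 = 0.
Discriminant: 96² + 4·543817 = 9216 + 2175268 = 2184484; √2184484 = 1478.
q = (−96 + 1478)/2 = 691, and p = q + 96 = 787.
Check: 691 · 787 = 543817.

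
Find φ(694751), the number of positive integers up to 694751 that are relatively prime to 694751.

667800

Factor: 694751 = 43 · 107 · 151.
φ(694751) = (43−1) · (107−1) · (151−1) = 42 · 106 · 150 = 667800.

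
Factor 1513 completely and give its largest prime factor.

1513 = 17 · 89
89 is prime.
So 1513 = 17 · 89; the largest prime factor is 89.

89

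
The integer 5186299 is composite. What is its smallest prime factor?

97

5186299 is odd.
Digit sum 40, not divisible by 3.
Ends in 9: not divisible by 5.
7: 5186299 = 7·740899 + 6
11: 5186299 = 11·471481 + 8
13: 5186299 = 13·398946 + 1
17: 5186299 = 17·305076 + 7
19: 5186299 = 19·272963 + 2
23: 5186299 = 23·225491 + 6
29: 5186299 = 29·178837 + 26
31: 5186299 = 31·167299 + 30
37: 5186299 = 37·140170 + 9
41: 5186299 = 41·126495 + 4
43: 5186299 = 43·120611 + 26
47: 5186299 = 47·110346 + 37
53: 5186299 = 53·97854 + 37
59: 5186299 = 59·87903 + 22
61: 5186299 = 61·85021 + 18
67: 5186299 = 67·77407 + 30
71: 5186299 = 71·73046 + 33
73: 5186299 = 73·71045 + 14
79: 5186299 = 79·65649 + 28
83: 5186299 = 83·62485 + 44
89: 5186299 = 89·58273 + 2
97: 5186299 = 97·53467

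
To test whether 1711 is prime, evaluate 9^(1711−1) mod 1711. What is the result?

400

9^1 ≡ 9 (mod 1711)
9^2 ≡ 9^2 = 81 ≡ 81 (mod 1711)
9^4 ≡ 81^2 = 6561 ≡ 1428 (mod 1711)
9^8 ≡ 1428^2 = 2039184 ≡ 1383 (mod 1711)
9^16 ≡ 1383^2 = 1912689 ≡ 1502 (mod 1711)
9^32 ≡ 1502^2 = 2256004 ≡ 906 (mod 1711)
9^64 ≡ 906^2 = 820836 ≡ 1267 (mod 1711)
9^128 ≡ 1267^2 = 1605289 ≡ 371 (mod 1711)
9^256 ≡ 371^2 = 137641 ≡ 761 (mod 1711)
9^512 ≡ 761^2 = 579121 ≡ 803 (mod 1711)
9^1024 ≡ 803^2 = 644809 ≡ 1473 (mod 1711)
1710 = 1024 + 512 + 128 + 32 + 8 + 4 + 2 in binary powers of 2.
So 9^1710 ≡ 1473 · 803 · 371 · 906 · 1383 · 1428 · 81 ≡ 400 (mod 1711).
Since 400 ≠ 1, base 9 is a Fermat witness: 1711 is composite.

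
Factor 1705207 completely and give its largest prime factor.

73

1705207 = 7 · 243601
243601 = 47 · 5183
5183 = 71 · 73
73 is prime.
So 1705207 = 7 · 47 · 71 · 73; the largest prime factor is 73.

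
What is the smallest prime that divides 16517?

16517 is odd.
Digit sum 20, not divisible by 3.
Ends in 7: not divisible by 5.
7: 16517 = 7·2359 + 4
11: 16517 = 11·1501 + 6
13: 16517 = 13·1270 + 7
17: 16517 = 17·971 + 10
19: 16517 = 19·869 + 6
23: 16517 = 23·718 + 3
29: 16517 = 29·569 + 16
31: 16517 = 31·532 + 25
37: 16517 = 37·446 + 15
41: 16517 = 41·402 + 35
43: 16517 = 43·384 + 5
47: 16517 = 47·351 + 20
53: 16517 = 53·311 + 34
59: 16517 = 59·279 + 56
61: 16517 = 61·270 + 47
67: 16517 = 67·246 + 35
71: 16517 = 71·232 + 45
73: 16517 = 73·226 + 19
79: 16517 = 79·209 + 6
83: 16517 = 83·199

83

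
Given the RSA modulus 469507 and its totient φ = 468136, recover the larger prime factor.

φ(n) = (p−1)(q−1) = n − (p+q) + 1, so p + q = 469507 − 468136 + 1 = 1372.
p and q are the roots of t² − 1372t + 469507 = 0.
Discriminant: 1372² − 4·469507 = 1882384 − 1878028 = 4356; √4356 = 66.
q = (1372 − 66)/2 = 653, p = (1372 + 66)/2 = 719.
Check: 653 · 719 = 469507.

719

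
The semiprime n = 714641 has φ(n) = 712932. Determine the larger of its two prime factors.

φ(n) = (p−1)(q−1) = n − (p+q) + 1, so p + q = 714641 − 712932 + 1 = 1710.
p and q are the roots of t² − 1710t + 714641 = 0.
Discriminant: 1710² − 4·714641 = 2924100 − 2858564 = 65536; √65536 = 256.
q = (1710 − 256)/2 = 727, p = (1710 + 256)/2 = 983.
Check: 727 · 983 = 714641.

983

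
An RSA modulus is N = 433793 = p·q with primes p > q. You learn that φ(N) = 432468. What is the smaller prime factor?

587

φ(n) = (p−1)(q−1) = n − (p+q) + 1, so p + q = 433793 − 432468 + 1 = 1326.
p and q are the roots of t² − 1326t + 433793 = 0.
Discriminant: 1326² − 4·433793 = 1758276 − 1735172 = 23104; √23104 = 152.
q = (1326 − 152)/2 = 587, p = (1326 + 152)/2 = 739.
Check: 587 · 739 = 433793.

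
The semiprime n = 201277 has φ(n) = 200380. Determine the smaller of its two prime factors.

φ(n) = (p−1)(q−1) = n − (p+q) + 1, so p + q = 201277 − 200380 + 1 = 898.
p and q are the roots of t² − 898t + 201277 = 0.
Discriminant: 898² − 4·201277 = 806404 − 805108 = 1296; √1296 = 36.
q = (898 − 36)/2 = 431, p = (898 + 36)/2 = 467.
Check: 431 · 467 = 201277.

431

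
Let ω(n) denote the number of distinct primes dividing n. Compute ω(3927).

4

3927 = 3 · 1309
1309 = 7 · 187
187 = 11 · 17
3927 = 3 · 7 · 11 · 17, which has 4 distinct prime factors.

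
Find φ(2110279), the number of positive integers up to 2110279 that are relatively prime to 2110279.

Factor: 2110279 = 89 · 131 · 181.
φ(2110279) = (89−1) · (131−1) · (181−1) = 88 · 130 · 180 = 2059200.

2059200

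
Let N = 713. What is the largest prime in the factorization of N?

713 = 23 · 31
31 is prime.
So 713 = 23 · 31; the largest prime factor is 31.

31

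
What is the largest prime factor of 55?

11

55 = 5 · 11
11 is prime.
So 55 = 5 · 11; the largest prime factor is 11.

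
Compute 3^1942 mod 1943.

1600

3^1 ≡ 3 (mod 1943)
3^2 ≡ 3^2 = 9 ≡ 9 (mod 1943)
3^4 ≡ 9^2 = 81 ≡ 81 (mod 1943)
3^8 ≡ 81^2 = 6561 ≡ 732 (mod 1943)
3^16 ≡ 732^2 = 535824 ≡ 1499 (mod 1943)
3^32 ≡ 1499^2 = 2247001 ≡ 893 (mod 1943)
3^64 ≡ 893^2 = 797449 ≡ 819 (mod 1943)
3^128 ≡ 819^2 = 670761 ≡ 426 (mod 1943)
3^256 ≡ 426^2 = 181476 ≡ 777 (mod 1943)
3^512 ≡ 777^2 = 603729 ≡ 1399 (mod 1943)
3^1024 ≡ 1399^2 = 1957201 ≡ 600 (mod 1943)
1942 = 1024 + 512 + 256 + 128 + 16 + 4 + 2 in binary powers of 2.
So 3^1942 ≡ 600 · 1399 · 777 · 426 · 1499 · 81 · 9 ≡ 1600 (mod 1943).
Since 1600 ≠ 1, base 3 is a Fermat witness: 1943 is composite.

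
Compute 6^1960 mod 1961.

1444

6^1 ≡ 6 (mod 1961)
6^2 ≡ 6^2 = 36 ≡ 36 (mod 1961)
6^4 ≡ 36^2 = 1296 ≡ 1296 (mod 1961)
6^8 ≡ 1296^2 = 1679616 ≡ 1000 (mod 1961)
6^16 ≡ 1000^2 = 1000000 ≡ 1851 (mod 1961)
6^32 ≡ 1851^2 = 3426201 ≡ 334 (mod 1961)
6^64 ≡ 334^2 = 111556 ≡ 1740 (mod 1961)
6^128 ≡ 1740^2 = 3027600 ≡ 1777 (mod 1961)
6^256 ≡ 1777^2 = 3157729 ≡ 519 (mod 1961)
6^512 ≡ 519^2 = 269361 ≡ 704 (mod 1961)
6^1024 ≡ 704^2 = 495616 ≡ 1444 (mod 1961)
1960 = 1024 + 512 + 256 + 128 + 32 + 8 in binary powers of 2.
So 6^1960 ≡ 1444 · 704 · 519 · 1777 · 334 · 1000 ≡ 1444 (mod 1961).
Since 1444 ≠ 1, base 6 is a Fermat witness: 1961 is composite.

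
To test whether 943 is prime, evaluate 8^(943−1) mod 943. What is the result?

8^1 ≡ 8 (mod 943)
8^2 ≡ 8^2 = 64 ≡ 64 (mod 943)
8^4 ≡ 64^2 = 4096 ≡ 324 (mod 943)
8^8 ≡ 324^2 = 104976 ≡ 303 (mod 943)
8^16 ≡ 303^2 = 91809 ≡ 338 (mod 943)
8^32 ≡ 338^2 = 114244 ≡ 141 (mod 943)
8^64 ≡ 141^2 = 19881 ≡ 78 (mod 943)
8^128 ≡ 78^2 = 6084 ≡ 426 (mod 943)
8^256 ≡ 426^2 = 181476 ≡ 420 (mod 943)
8^512 ≡ 420^2 = 176400 ≡ 59 (mod 943)
942 = 512 + 256 + 128 + 32 + 8 + 4 + 2 in binary powers of 2.
So 8^942 ≡ 59 · 420 · 426 · 141 · 303 · 324 · 64 ≡ 679 (mod 943).
Since 679 ≠ 1, base 8 is a Fermat witness: 943 is composite.

679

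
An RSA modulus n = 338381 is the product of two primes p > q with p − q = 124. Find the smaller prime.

523

Since p = q + 124, we have 338381 = q(q + 124), so q² + 124q − 338381 = 0.
Discriminant: 124² + 4·338381 = 15376 + 1353524 = 1368900; √1368900 = 1170.
q = (−124 + 1170)/2 = 523, and p = q + 124 = 647.
Check: 523 · 647 = 338381.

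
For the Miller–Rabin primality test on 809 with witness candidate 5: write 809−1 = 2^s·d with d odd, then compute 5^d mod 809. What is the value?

491

809 − 1 = 808 = 2^3 · 101, so d = 101.
5^1 ≡ 5 (mod 809)
5^2 ≡ 5^2 = 25 ≡ 25 (mod 809)
5^4 ≡ 25^2 = 625 ≡ 625 (mod 809)
5^8 ≡ 625^2 = 390625 ≡ 687 (mod 809)
5^16 ≡ 687^2 = 471969 ≡ 322 (mod 809)
5^32 ≡ 322^2 = 103684 ≡ 132 (mod 809)
5^64 ≡ 132^2 = 17424 ≡ 435 (mod 809)
101 = 64 + 32 + 4 + 1 in binary powers of 2.
So 5^101 ≡ 435 · 132 · 625 · 5 ≡ 491 (mod 809).
Squaring chain: 491 → 808 → 1; reaches −1, so base 5 does not prove 809 composite.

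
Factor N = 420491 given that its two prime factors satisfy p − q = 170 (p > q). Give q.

Since p = q + 170, we have 420491 = q(q + 170), so q² + 170q − 420491 = 0.
Discriminant: 170² + 4·420491 = 28900 + 1681964 = 1710864; √1710864 = 1308.
q = (−170 + 1308)/2 = 569, and p = q + 170 = 739.
Check: 569 · 739 = 420491.

569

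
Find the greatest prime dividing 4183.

89

4183 = 47 · 89
89 is prime.
So 4183 = 47 · 89; the largest prime factor is 89.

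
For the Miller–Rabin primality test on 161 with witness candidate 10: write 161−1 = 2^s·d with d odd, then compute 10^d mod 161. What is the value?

161 − 1 = 160 = 2^5 · 5, so d = 5.
10^1 ≡ 10 (mod 161)
10^2 ≡ 10^2 = 100 ≡ 100 (mod 161)
10^4 ≡ 100^2 = 10000 ≡ 18 (mod 161)
5 = 4 + 1 in binary powers of 2.
So 10^5 ≡ 18 · 10 ≡ 19 (mod 161).
Squaring chain: 19 → 39 → 72 → 32 → 58; never reaches −1, so base 10 is a Miller–Rabin witness that 161 is composite.

19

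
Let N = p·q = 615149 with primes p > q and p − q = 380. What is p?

997

Since p = q + 380, we have 615149 = q(q + 380), so q² + 380q − 615149 = 0.
Discriminant: 380² + 4·615149 = 144400 + 2460596 = 2604996; √2604996 = 1614.
q = (−380 + 1614)/2 = 617, and p = q + 380 = 997.
Check: 617 · 997 = 615149.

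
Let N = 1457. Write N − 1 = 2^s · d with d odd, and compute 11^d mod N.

1457 − 1 = 1456 = 2^4 · 91, so d = 91.
11^1 ≡ 11 (mod 1457)
11^2 ≡ 11^2 = 121 ≡ 121 (mod 1457)
11^4 ≡ 121^2 = 14641 ≡ 71 (mod 1457)
11^8 ≡ 71^2 = 5041 ≡ 670 (mod 1457)
11^16 ≡ 670^2 = 448900 ≡ 144 (mod 1457)
11^32 ≡ 144^2 = 20736 ≡ 338 (mod 1457)
11^64 ≡ 338^2 = 114244 ≡ 598 (mod 1457)
91 = 64 + 16 + 8 + 2 + 1 in binary powers of 2.
So 11^91 ≡ 598 · 144 · 670 · 121 · 11 ≡ 1158 (mod 1457).
Squaring chain: 1158 → 524 → 660 → 1414; never reaches −1, so base 11 is a Miller–Rabin witness that 1457 is composite.

1158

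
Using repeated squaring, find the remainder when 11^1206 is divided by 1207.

11^1 ≡ 11 (mod 1207)
11^2 ≡ 11^2 = 121 ≡ 121 (mod 1207)
11^4 ≡ 121^2 = 14641 ≡ 157 (mod 1207)
11^8 ≡ 157^2 = 24649 ≡ 509 (mod 1207)
11^16 ≡ 509^2 = 259081 ≡ 783 (mod 1207)
11^32 ≡ 783^2 = 613089 ≡ 1140 (mod 1207)
11^64 ≡ 1140^2 = 1299600 ≡ 868 (mod 1207)
11^128 ≡ 868^2 = 753424 ≡ 256 (mod 1207)
11^256 ≡ 256^2 = 65536 ≡ 358 (mod 1207)
11^512 ≡ 358^2 = 128164 ≡ 222 (mod 1207)
11^1024 ≡ 222^2 = 49284 ≡ 1004 (mod 1207)
1206 = 1024 + 128 + 32 + 16 + 4 + 2 in binary powers of 2.
So 11^1206 ≡ 1004 · 256 · 1140 · 783 · 157 · 121 ≡ 144 (mod 1207).
Since 144 ≠ 1, base 11 is a Fermat witness: 1207 is composite.

144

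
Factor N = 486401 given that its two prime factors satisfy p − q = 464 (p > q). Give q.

503

Since p = q + 464, we have 486401 = q(q + 464), so q² + 464q − 486401 = 0.
Discriminant: 464² + 4·486401 = 215296 + 1945604 = 2160900; √2160900 = 1470.
q = (−464 + 1470)/2 = 503, and p = q + 464 = 967.
Check: 503 · 967 = 486401.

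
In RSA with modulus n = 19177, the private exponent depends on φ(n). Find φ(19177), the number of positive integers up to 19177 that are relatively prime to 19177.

Factor: 19177 = 127 · 151.
φ(19177) = (127−1) · (151−1) = 126 · 150 = 18900.

18900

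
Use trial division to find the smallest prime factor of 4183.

4183 is odd.
Digit sum 16, not divisible by 3.
Ends in 3: not divisible by 5.
7: 4183 = 7·597 + 4
11: 4183 = 11·380 + 3
13: 4183 = 13·321 + 10
17: 4183 = 17·246 + 1
19: 4183 = 19·220 + 3
23: 4183 = 23·181 + 20
29: 4183 = 29·144 + 7
31: 4183 = 31·134 + 29
37: 4183 = 37·113 + 2
41: 4183 = 41·102 + 1
43: 4183 = 43·97 + 12
47: 4183 = 47·89

47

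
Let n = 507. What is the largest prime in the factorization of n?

13

507 = 3 · 169
169 = 13 · 13
13 = 13 · 1
So 507 = 3 · 13^2; the largest prime factor is 13.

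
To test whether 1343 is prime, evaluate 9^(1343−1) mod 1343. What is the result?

9^1 ≡ 9 (mod 1343)
9^2 ≡ 9^2 = 81 ≡ 81 (mod 1343)
9^4 ≡ 81^2 = 6561 ≡ 1189 (mod 1343)
9^8 ≡ 1189^2 = 1413721 ≡ 885 (mod 1343)
9^16 ≡ 885^2 = 783225 ≡ 256 (mod 1343)
9^32 ≡ 256^2 = 65536 ≡ 1072 (mod 1343)
9^64 ≡ 1072^2 = 1149184 ≡ 919 (mod 1343)
9^128 ≡ 919^2 = 844561 ≡ 1157 (mod 1343)
9^256 ≡ 1157^2 = 1338649 ≡ 1021 (mod 1343)
9^512 ≡ 1021^2 = 1042441 ≡ 273 (mod 1343)
9^1024 ≡ 273^2 = 74529 ≡ 664 (mod 1343)
1342 = 1024 + 256 + 32 + 16 + 8 + 4 + 2 in binary powers of 2.
So 9^1342 ≡ 664 · 1021 · 1072 · 256 · 885 · 1189 · 81 ≡ 888 (mod 1343).
Since 888 ≠ 1, base 9 is a Fermat witness: 1343 is composite.

888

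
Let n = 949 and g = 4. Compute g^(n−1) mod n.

794

4^1 ≡ 4 (mod 949)
4^2 ≡ 4^2 = 16 ≡ 16 (mod 949)
4^4 ≡ 16^2 = 256 ≡ 256 (mod 949)
4^8 ≡ 256^2 = 65536 ≡ 55 (mod 949)
4^16 ≡ 55^2 = 3025 ≡ 178 (mod 949)
4^32 ≡ 178^2 = 31684 ≡ 367 (mod 949)
4^64 ≡ 367^2 = 134689 ≡ 880 (mod 949)
4^128 ≡ 880^2 = 774400 ≡ 16 (mod 949)
4^256 ≡ 16^2 = 256 ≡ 256 (mod 949)
4^512 ≡ 256^2 = 65536 ≡ 55 (mod 949)
948 = 512 + 256 + 128 + 32 + 16 + 4 in binary powers of 2.
So 4^948 ≡ 55 · 256 · 16 · 367 · 178 · 256 ≡ 794 (mod 949).
Since 794 ≠ 1, base 4 is a Fermat witness: 949 is composite.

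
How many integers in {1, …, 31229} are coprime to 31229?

26560

Factor: 31229 = 11 · 17 · 167.
φ(31229) = (11−1) · (17−1) · (167−1) = 10 · 16 · 166 = 26560.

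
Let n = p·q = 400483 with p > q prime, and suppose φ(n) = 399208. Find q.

557

φ(n) = (p−1)(q−1) = n − (p+q) + 1, so p + q = 400483 − 399208 + 1 = 1276.
p and q are the roots of t² − 1276t + 400483 = 0.
Discriminant: 1276² − 4·400483 = 1628176 − 1601932 = 26244; √26244 = 162.
q = (1276 − 162)/2 = 557, p = (1276 + 162)/2 = 719.
Check: 557 · 719 = 400483.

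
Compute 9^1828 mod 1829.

9^1 ≡ 9 (mod 1829)
9^2 ≡ 9^2 = 81 ≡ 81 (mod 1829)
9^4 ≡ 81^2 = 6561 ≡ 1074 (mod 1829)
9^8 ≡ 1074^2 = 1153476 ≡ 1206 (mod 1829)
9^16 ≡ 1206^2 = 1454436 ≡ 381 (mod 1829)
9^32 ≡ 381^2 = 145161 ≡ 670 (mod 1829)
9^64 ≡ 670^2 = 448900 ≡ 795 (mod 1829)
9^128 ≡ 795^2 = 632025 ≡ 1020 (mod 1829)
9^256 ≡ 1020^2 = 1040400 ≡ 1528 (mod 1829)
9^512 ≡ 1528^2 = 2334784 ≡ 980 (mod 1829)
9^1024 ≡ 980^2 = 960400 ≡ 175 (mod 1829)
1828 = 1024 + 512 + 256 + 32 + 4 in binary powers of 2.
So 9^1828 ≡ 175 · 980 · 1528 · 670 · 1074 ≡ 1661 (mod 1829).
Since 1661 ≠ 1, base 9 is a Fermat witness: 1829 is composite.

1661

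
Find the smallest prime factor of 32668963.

32668963 is odd.
Digit sum 43, not divisible by 3.
Ends in 3: not divisible by 5.
7: 32668963 = 7·4666994 + 5
11: 32668963 = 11·2969905 + 8
13: 32668963 = 13·2512997 + 2
17: 32668963 = 17·1921703 + 12
19: 32668963 = 19·1719419 + 2
23: 32668963 = 23·1420389 + 16
29: 32668963 = 29·1126515 + 28
31: 32668963 = 31·1053837 + 16
37: 32668963 = 37·882944 + 35
41: 32668963 = 41·796803 + 40
43: 32668963 = 43·759743 + 14
47: 32668963 = 47·695084 + 15
53: 32668963 = 53·616395 + 28
59: 32668963 = 59·553711 + 14
61: 32668963 = 61·535556 + 47
67: 32668963 = 67·487596 + 31
71: 32668963 = 71·460126 + 17
73: 32668963 = 73·447520 + 3
79: 32668963 = 79·413531 + 14
83: 32668963 = 83·393601 + 80
89: 32668963 = 89·367067

89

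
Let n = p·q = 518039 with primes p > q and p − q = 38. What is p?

Since p = q + 38, we have 518039 = q(q + 38), so q² + 38q − 518039 = 0.
Discriminant: 38² + 4·518039 = 1444 + 2072156 = 2073600; √2073600 = 1440.
q = (−38 + 1440)/2 = 701, and p = q + 38 = 739.
Check: 701 · 739 = 518039.

739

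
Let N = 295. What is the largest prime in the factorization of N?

295 = 5 · 59
59 is prime.
So 295 = 5 · 59; the largest prime factor is 59.

59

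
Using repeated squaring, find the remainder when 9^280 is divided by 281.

1

9^1 ≡ 9 (mod 281)
9^2 ≡ 9^2 = 81 ≡ 81 (mod 281)
9^4 ≡ 81^2 = 6561 ≡ 98 (mod 281)
9^8 ≡ 98^2 = 9604 ≡ 50 (mod 281)
9^16 ≡ 50^2 = 2500 ≡ 252 (mod 281)
9^32 ≡ 252^2 = 63504 ≡ 279 (mod 281)
9^64 ≡ 279^2 = 77841 ≡ 4 (mod 281)
9^128 ≡ 4^2 = 16 ≡ 16 (mod 281)
9^256 ≡ 16^2 = 256 ≡ 256 (mod 281)
280 = 256 + 16 + 8 in binary powers of 2.
So 9^280 ≡ 256 · 252 · 50 ≡ 1 (mod 281).
Since the result is 1, base 9 gives no evidence that 281 is composite.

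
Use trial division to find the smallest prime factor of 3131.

3131 is odd.
Digit sum 8, not divisible by 3.
Ends in 1: not divisible by 5.
7: 3131 = 7·447 + 2
11: 3131 = 11·284 + 7
13: 3131 = 13·240 + 11
17: 3131 = 17·184 + 3
19: 3131 = 19·164 + 15
23: 3131 = 23·136 + 3
29: 3131 = 29·107 + 28
31: 3131 = 31·101

31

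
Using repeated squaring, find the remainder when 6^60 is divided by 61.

6^1 ≡ 6 (mod 61)
6^2 ≡ 6^2 = 36 ≡ 36 (mod 61)
6^4 ≡ 36^2 = 1296 ≡ 15 (mod 61)
6^8 ≡ 15^2 = 225 ≡ 42 (mod 61)
6^16 ≡ 42^2 = 1764 ≡ 56 (mod 61)
6^32 ≡ 56^2 = 3136 ≡ 25 (mod 61)
60 = 32 + 16 + 8 + 4 in binary powers of 2.
So 6^60 ≡ 25 · 56 · 42 · 15 ≡ 1 (mod 61).
Since the result is 1, base 6 gives no evidence that 61 is composite.

1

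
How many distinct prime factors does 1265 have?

1265 = 5 · 253
253 = 11 · 23
1265 = 5 · 11 · 23, which has 3 distinct prime factors.

3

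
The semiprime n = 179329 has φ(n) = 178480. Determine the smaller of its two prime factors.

389

φ(n) = (p−1)(q−1) = n − (p+q) + 1, so p + q = 179329 − 178480 + 1 = 850.
p and q are the roots of t² − 850t + 179329 = 0.
Discriminant: 850² − 4·179329 = 722500 − 717316 = 5184; √5184 = 72.
q = (850 − 72)/2 = 389, p = (850 + 72)/2 = 461.
Check: 389 · 461 = 179329.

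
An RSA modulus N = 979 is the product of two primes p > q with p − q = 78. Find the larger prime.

Since p = q + 78, we have 979 = q(q + 78), so q² + 78q − 979 = 0.
Discriminant: 78² + 4·979 = 6084 + 3916 = 10000; √10000 = 100.
q = (−78 + 100)/2 = 11, and p = q + 78 = 89.
Check: 11 · 89 = 979.

89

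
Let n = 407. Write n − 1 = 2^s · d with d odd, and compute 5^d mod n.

279

407 − 1 = 406 = 2^1 · 203, so d = 203.
5^1 ≡ 5 (mod 407)
5^2 ≡ 5^2 = 25 ≡ 25 (mod 407)
5^4 ≡ 25^2 = 625 ≡ 218 (mod 407)
5^8 ≡ 218^2 = 47524 ≡ 312 (mod 407)
5^16 ≡ 312^2 = 97344 ≡ 71 (mod 407)
5^32 ≡ 71^2 = 5041 ≡ 157 (mod 407)
5^64 ≡ 157^2 = 24649 ≡ 229 (mod 407)
5^128 ≡ 229^2 = 52441 ≡ 345 (mod 407)
203 = 128 + 64 + 8 + 2 + 1 in binary powers of 2.
So 5^203 ≡ 345 · 229 · 312 · 25 · 5 ≡ 279 (mod 407).
Squaring chain: 279; never reaches −1, so base 5 is a Miller–Rabin witness that 407 is composite.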